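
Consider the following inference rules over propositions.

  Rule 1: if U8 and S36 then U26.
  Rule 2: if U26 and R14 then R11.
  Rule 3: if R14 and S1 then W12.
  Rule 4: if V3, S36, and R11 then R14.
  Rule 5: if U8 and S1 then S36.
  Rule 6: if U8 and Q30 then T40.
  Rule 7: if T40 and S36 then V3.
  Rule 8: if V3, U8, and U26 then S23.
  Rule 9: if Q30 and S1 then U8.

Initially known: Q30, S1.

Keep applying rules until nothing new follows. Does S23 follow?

From Q30 and S1, Rule 9 gives U8.
From U8 and S1, Rule 5 gives S36.
U8 and Q30 hold, so T40 follows (Rule 6).
From U8 and S36, Rule 1 gives U26.
T40 and S36 hold, so V3 follows (Rule 7).
V3, U8, and U26 hold, so S23 follows (Rule 8).

Yes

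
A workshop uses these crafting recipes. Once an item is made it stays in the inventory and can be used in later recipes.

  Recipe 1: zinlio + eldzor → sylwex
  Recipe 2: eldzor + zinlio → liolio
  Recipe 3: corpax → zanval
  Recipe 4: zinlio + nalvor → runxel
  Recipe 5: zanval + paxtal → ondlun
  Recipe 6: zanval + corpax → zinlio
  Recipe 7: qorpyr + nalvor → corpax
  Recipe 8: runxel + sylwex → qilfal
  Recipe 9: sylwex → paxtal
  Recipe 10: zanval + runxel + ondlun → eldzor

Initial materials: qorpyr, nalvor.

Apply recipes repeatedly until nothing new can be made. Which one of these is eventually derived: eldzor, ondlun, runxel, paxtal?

qorpyr + nalvor → corpax (Recipe 7).
corpax → zanval (Recipe 3).
zanval + corpax → zinlio (Recipe 6).
zinlio + nalvor → runxel (Recipe 4).
eldzor would need zanval, runxel, and ondlun (Recipe 10), but ondlun is never obtained. paxtal would need sylwex (Recipe 9), but sylwex is never obtained. ondlun would need zanval and paxtal (Recipe 5), but paxtal is never obtained.

runxel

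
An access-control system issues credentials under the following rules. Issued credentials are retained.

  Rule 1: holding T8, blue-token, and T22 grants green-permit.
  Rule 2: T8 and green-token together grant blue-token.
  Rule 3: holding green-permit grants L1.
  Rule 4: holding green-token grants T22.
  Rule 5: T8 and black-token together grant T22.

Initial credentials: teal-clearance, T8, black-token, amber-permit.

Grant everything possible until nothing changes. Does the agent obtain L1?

No

L1 would need green-permit (Rule 3), but green-permit is never granted.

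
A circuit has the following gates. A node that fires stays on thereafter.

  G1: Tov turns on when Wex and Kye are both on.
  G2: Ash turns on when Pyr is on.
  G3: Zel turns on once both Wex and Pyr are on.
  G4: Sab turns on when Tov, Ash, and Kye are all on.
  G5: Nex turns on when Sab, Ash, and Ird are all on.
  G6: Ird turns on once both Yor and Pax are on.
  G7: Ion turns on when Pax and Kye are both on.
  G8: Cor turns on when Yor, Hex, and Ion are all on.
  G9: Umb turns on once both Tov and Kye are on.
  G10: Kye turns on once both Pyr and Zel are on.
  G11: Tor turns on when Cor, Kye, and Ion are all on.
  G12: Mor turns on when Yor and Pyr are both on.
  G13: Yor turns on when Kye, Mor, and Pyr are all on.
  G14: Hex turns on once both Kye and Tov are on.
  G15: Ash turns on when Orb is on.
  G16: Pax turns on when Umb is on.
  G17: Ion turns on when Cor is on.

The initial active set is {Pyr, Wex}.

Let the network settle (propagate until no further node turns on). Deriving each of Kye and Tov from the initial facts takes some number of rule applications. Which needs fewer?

Kye

Kye: G3: Wex and Pyr on → Zel on. Pyr and Zel are on, so Kye turns on (G10). [2 rule applications]
Tov: G3: Wex and Pyr on → Zel on. G10: Pyr and Zel on → Kye on. G1: Wex and Kye on → Tov on. [3 rule applications]
Kye needs fewer.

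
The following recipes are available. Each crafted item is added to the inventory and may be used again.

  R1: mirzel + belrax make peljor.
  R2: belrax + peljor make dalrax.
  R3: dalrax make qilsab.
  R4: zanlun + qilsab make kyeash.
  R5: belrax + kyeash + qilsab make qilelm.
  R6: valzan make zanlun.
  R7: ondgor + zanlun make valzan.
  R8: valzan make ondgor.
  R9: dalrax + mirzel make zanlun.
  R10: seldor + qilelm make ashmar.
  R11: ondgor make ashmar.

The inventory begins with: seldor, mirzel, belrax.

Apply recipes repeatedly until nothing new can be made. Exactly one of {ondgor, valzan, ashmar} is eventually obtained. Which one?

ashmar

mirzel + belrax → peljor (R1).
belrax + peljor → dalrax (R2).
Using R9, dalrax and mirzel make zanlun.
dalrax → qilsab (R3).
zanlun + qilsab → kyeash (R4).
Using R5, belrax, kyeash, and qilsab make qilelm.
seldor + qilelm → ashmar (R10).
valzan would need ondgor and zanlun (R7), but ondgor is never obtained. ondgor would need valzan (R8), but valzan is never obtained.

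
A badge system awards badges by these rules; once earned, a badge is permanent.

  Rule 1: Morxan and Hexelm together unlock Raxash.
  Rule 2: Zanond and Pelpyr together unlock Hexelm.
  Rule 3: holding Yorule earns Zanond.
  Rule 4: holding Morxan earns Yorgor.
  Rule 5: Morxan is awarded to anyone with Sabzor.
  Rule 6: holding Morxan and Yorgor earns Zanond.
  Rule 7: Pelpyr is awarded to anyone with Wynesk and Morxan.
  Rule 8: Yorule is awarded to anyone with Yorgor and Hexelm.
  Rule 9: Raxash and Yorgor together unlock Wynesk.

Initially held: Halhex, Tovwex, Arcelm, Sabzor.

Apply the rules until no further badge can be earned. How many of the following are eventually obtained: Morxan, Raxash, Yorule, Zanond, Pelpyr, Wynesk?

2

With Sabzor, Morxan is earned (Rule 5).
With Morxan, Yorgor is earned (Rule 4).
With Morxan and Yorgor, Zanond is earned (Rule 6).
Morxan: reached.
Raxash would need Morxan and Hexelm (Rule 1), but Hexelm is never earned.
Yorule would need Yorgor and Hexelm (Rule 8), but Hexelm is never earned.
Zanond: reached.
Pelpyr would need Wynesk and Morxan (Rule 7), but Wynesk is never earned.
Wynesk would need Raxash and Yorgor (Rule 9), but Raxash is never earned.
Reached: Morxan and Zanond — 2 of the 6.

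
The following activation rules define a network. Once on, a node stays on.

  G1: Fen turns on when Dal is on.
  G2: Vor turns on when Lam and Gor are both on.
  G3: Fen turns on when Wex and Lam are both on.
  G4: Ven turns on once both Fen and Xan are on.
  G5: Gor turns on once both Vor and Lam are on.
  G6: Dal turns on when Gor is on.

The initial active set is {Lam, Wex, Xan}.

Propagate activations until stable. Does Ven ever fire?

G3: Wex and Lam on → Fen on.
Fen and Xan are on, so Ven turns on (G4).

Yes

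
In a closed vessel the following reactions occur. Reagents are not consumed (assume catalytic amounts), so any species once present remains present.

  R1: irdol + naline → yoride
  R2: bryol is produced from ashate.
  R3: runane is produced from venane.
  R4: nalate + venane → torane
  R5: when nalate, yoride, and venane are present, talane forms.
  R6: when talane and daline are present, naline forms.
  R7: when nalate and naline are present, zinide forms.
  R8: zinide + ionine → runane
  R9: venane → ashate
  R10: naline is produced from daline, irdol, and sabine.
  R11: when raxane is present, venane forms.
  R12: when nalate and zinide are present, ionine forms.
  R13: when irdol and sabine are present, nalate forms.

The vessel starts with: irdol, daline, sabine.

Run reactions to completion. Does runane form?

Yes

daline, irdol, and sabine present → naline forms (R10).
irdol and sabine present → nalate forms (R13).
nalate and naline present → zinide forms (R7).
nalate and zinide present → ionine forms (R12).
zinide and ionine present → runane forms (R8).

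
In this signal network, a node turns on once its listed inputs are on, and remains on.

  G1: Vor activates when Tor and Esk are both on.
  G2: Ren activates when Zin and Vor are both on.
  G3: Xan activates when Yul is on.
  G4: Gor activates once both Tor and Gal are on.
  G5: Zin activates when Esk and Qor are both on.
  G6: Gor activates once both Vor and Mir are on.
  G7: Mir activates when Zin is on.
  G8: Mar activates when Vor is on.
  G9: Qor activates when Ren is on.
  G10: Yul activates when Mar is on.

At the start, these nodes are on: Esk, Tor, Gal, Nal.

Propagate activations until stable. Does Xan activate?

Yes

G1: Tor and Esk on → Vor on.
Vor is on, so Mar activates (G8).
Mar is on, so Yul activates (G10).
G3: Yul on → Xan on.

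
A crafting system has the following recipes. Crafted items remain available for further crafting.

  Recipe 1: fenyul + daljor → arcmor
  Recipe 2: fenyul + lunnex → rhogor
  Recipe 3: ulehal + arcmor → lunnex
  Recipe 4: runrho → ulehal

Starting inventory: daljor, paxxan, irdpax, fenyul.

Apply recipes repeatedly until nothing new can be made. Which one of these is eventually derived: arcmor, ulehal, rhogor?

fenyul + daljor → arcmor (Recipe 1).
ulehal would need runrho (Recipe 4), but runrho is never obtained. rhogor would need fenyul and lunnex (Recipe 2), but lunnex is never obtained.

arcmor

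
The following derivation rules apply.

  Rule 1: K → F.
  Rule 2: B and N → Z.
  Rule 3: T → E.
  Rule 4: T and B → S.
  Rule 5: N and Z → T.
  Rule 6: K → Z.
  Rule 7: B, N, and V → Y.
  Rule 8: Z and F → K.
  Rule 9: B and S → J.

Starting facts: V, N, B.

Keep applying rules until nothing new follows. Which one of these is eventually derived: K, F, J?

From B and N, Rule 2 gives Z.
From N and Z, Rule 5 gives T.
T and B hold, so S follows (Rule 4).
From B and S, Rule 9 gives J.
F would need K (Rule 1), but K is never established. K would need Z and F (Rule 8), but F is never established.

J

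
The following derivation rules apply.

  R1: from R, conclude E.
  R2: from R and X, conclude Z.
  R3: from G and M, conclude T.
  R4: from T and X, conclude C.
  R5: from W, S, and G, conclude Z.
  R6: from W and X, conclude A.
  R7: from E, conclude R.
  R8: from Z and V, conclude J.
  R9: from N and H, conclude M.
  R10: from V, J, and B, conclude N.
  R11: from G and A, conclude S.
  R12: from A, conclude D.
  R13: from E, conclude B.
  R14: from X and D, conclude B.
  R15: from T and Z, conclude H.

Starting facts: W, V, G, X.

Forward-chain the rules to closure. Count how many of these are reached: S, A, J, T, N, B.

W and X hold, so A follows (R6).
G and A hold, so S follows (R11).
From A, R12 gives D.
W, S, and G hold, so Z follows (R5).
From X and D, R14 gives B.
From Z and V, R8 gives J.
V, J, and B hold, so N follows (R10).
S: reached.
A: reached.
J: reached.
T would need G and M (R3), but M is never established.
N: reached.
B: reached.
Reached: S, A, J, N, and B — 5 of the 6.

5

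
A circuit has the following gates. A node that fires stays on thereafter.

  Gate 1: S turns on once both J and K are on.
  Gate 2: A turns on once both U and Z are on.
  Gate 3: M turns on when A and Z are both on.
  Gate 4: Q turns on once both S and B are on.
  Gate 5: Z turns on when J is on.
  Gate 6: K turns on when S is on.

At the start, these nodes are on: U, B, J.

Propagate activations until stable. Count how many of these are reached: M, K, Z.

J is on, so Z turns on (Gate 5).
Gate 2: U and Z on → A on.
A and Z are on, so M turns on (Gate 3).
M: reached.
K would need S (Gate 6), but S never turns on.
Z: reached.
Reached: M and Z — 2 of the 3.

2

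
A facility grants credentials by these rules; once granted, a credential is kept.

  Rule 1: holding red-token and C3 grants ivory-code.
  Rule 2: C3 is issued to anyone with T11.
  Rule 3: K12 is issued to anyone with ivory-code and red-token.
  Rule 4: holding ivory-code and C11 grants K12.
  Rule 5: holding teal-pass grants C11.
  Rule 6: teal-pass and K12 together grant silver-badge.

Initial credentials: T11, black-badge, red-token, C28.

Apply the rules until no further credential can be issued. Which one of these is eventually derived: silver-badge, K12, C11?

Holding T11 grants C3 (Rule 2).
Holding red-token and C3 grants ivory-code (Rule 1).
Holding ivory-code and red-token grants K12 (Rule 3).
silver-badge would need teal-pass and K12 (Rule 6), but teal-pass is never granted. C11 would need teal-pass (Rule 5), but teal-pass is never granted.

K12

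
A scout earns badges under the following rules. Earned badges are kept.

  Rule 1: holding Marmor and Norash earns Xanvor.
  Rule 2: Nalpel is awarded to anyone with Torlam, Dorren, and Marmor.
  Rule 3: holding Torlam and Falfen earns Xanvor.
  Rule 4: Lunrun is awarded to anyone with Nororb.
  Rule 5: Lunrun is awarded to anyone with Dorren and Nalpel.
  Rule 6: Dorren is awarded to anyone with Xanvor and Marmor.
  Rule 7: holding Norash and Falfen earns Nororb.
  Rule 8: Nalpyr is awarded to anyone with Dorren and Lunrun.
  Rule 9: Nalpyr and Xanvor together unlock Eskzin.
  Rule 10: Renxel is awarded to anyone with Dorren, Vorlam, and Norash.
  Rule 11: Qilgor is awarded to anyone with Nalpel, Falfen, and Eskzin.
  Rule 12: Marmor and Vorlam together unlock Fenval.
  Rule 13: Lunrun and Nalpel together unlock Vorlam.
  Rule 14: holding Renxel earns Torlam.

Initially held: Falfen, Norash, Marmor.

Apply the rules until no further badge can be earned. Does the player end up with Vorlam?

Vorlam would need Lunrun and Nalpel (Rule 13), but Nalpel is never earned.

No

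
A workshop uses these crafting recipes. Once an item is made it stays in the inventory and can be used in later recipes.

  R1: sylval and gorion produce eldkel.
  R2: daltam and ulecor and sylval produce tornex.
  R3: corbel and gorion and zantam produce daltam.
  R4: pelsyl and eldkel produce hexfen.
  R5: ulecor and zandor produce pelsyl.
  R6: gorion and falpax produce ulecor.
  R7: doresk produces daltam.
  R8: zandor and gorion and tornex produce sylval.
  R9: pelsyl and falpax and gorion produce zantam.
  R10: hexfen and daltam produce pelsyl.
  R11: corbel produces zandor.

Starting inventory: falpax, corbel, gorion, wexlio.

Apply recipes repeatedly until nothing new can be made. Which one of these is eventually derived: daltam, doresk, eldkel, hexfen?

Using R6, gorion and falpax make ulecor.
Using R11, corbel makes zandor.
ulecor and zandor → pelsyl (R5).
pelsyl and falpax and gorion → zantam (R9).
corbel and gorion and zantam → daltam (R3).
No rule produces doresk, and it is not given. eldkel would need sylval and gorion (R1), but sylval is never obtained. hexfen would need pelsyl and eldkel (R4), but eldkel is never obtained.

daltam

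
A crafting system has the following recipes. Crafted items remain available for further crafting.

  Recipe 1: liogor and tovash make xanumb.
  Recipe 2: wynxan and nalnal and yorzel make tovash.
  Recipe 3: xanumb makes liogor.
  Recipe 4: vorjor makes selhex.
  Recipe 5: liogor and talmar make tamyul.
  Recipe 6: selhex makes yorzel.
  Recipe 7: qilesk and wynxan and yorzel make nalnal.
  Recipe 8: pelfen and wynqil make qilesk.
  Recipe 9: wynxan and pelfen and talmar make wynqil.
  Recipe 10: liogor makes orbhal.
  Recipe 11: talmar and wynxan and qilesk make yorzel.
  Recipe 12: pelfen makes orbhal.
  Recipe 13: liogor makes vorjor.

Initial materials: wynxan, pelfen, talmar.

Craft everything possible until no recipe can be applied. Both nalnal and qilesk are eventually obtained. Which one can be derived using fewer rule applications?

qilesk

qilesk: wynxan and pelfen and talmar → wynqil (Recipe 9). Using Recipe 8, pelfen and wynqil make qilesk. [2 rule applications]
nalnal: wynxan and pelfen and talmar → wynqil (Recipe 9). pelfen and wynqil → qilesk (Recipe 8). Using Recipe 11, talmar, wynxan, and qilesk make yorzel. Using Recipe 7, qilesk, wynxan, and yorzel make nalnal. [4 rule applications]
qilesk needs fewer.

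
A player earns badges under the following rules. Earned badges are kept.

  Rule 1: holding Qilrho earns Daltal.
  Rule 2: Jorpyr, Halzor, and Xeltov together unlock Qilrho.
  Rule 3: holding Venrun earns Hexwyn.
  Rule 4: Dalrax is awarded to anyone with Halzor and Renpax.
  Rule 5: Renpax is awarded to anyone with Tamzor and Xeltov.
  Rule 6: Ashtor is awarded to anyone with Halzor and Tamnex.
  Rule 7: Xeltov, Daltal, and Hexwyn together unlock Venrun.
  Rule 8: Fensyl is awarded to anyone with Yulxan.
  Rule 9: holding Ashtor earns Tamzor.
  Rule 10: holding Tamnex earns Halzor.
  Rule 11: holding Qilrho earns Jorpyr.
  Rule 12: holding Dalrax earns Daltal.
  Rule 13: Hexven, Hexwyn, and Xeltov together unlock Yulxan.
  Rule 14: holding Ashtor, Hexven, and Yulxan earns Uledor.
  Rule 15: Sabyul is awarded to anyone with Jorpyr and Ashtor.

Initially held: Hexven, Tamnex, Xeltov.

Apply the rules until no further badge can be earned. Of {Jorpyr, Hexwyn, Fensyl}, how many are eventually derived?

Jorpyr would need Qilrho (Rule 11), but Qilrho is never earned.
Hexwyn would need Venrun (Rule 3), but Venrun is never earned.
Fensyl would need Yulxan (Rule 8), but Yulxan is never earned.
None of the 3 are reached.

0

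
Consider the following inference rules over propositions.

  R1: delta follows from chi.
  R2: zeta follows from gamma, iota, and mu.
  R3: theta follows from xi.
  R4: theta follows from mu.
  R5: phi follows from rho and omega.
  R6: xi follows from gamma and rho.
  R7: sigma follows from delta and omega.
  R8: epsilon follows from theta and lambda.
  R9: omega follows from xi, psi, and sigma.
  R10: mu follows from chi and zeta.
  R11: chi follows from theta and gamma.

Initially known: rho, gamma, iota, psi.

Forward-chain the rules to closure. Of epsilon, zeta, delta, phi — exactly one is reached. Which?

From gamma and rho, R6 gives xi.
xi holds, so theta follows (R3).
From theta and gamma, R11 gives chi.
From chi, R1 gives delta.
zeta would need gamma, iota, and mu (R2), but mu is never established. phi would need rho and omega (R5), but omega is never established. epsilon would need theta and lambda (R8), but lambda is never established.

delta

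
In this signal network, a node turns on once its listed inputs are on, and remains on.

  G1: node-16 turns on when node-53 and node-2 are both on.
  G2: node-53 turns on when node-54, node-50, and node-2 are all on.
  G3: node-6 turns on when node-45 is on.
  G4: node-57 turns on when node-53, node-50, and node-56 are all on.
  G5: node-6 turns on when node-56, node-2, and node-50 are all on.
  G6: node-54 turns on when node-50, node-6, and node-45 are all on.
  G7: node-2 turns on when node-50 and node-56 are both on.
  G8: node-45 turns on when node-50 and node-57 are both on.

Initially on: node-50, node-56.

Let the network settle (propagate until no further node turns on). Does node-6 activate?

G7: node-50 and node-56 on → node-2 on.
node-56, node-2, and node-50 are on, so node-6 turns on (G5).

Yes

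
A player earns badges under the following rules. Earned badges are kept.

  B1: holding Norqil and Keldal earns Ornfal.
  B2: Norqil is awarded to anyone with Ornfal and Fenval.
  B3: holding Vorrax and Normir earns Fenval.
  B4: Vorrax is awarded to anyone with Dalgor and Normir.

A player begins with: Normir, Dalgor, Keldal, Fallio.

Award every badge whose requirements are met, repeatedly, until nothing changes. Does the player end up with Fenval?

Yes

With Dalgor and Normir, Vorrax is earned (B4).
With Vorrax and Normir, Fenval is earned (B3).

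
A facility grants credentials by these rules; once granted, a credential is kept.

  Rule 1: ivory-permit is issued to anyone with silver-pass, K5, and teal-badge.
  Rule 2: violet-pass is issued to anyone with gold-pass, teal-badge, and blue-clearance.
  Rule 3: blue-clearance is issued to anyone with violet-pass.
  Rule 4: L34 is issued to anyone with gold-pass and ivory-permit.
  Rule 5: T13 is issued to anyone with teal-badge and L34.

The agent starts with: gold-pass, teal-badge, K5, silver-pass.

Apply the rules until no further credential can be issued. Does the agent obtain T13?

Holding silver-pass, K5, and teal-badge grants ivory-permit (Rule 1).
Holding gold-pass and ivory-permit grants L34 (Rule 4).
Holding teal-badge and L34 grants T13 (Rule 5).

Yes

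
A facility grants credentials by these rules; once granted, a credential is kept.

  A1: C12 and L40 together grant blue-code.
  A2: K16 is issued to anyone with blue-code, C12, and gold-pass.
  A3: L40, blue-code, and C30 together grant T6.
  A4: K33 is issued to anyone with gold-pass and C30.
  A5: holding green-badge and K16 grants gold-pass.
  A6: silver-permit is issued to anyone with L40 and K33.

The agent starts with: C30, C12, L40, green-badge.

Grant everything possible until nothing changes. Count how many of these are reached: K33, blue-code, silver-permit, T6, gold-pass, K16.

2

Holding C12 and L40 grants blue-code (A1).
Holding L40, blue-code, and C30 grants T6 (A3).
K33 would need gold-pass and C30 (A4), but gold-pass is never granted.
blue-code: reached.
silver-permit would need L40 and K33 (A6), but K33 is never granted.
T6: reached.
gold-pass would need green-badge and K16 (A5), but K16 is never granted.
K16 would need blue-code, C12, and gold-pass (A2), but gold-pass is never granted.
Reached: blue-code and T6 — 2 of the 6.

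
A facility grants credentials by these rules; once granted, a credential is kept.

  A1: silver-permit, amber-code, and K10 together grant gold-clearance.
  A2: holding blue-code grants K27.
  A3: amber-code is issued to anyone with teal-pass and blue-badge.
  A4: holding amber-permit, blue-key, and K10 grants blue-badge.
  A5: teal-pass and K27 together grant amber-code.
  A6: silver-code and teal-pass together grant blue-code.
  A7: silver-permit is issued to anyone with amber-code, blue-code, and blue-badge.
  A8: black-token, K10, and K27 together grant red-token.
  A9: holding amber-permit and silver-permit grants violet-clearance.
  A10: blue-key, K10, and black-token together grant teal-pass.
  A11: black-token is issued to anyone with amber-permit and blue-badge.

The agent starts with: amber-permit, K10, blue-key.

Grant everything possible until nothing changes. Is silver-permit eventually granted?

silver-permit would need amber-code, blue-code, and blue-badge (A7), but blue-code is never granted.

No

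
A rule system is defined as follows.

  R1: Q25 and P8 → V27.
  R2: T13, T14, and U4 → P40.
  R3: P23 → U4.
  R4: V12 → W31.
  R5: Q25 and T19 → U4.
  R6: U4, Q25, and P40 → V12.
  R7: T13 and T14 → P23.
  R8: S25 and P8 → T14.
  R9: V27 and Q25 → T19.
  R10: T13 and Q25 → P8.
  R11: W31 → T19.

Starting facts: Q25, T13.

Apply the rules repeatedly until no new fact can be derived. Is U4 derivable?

From T13 and Q25, R10 gives P8.
From Q25 and P8, R1 gives V27.
V27 and Q25 hold, so T19 follows (R9).
Q25 and T19 hold, so U4 follows (R5).

Yes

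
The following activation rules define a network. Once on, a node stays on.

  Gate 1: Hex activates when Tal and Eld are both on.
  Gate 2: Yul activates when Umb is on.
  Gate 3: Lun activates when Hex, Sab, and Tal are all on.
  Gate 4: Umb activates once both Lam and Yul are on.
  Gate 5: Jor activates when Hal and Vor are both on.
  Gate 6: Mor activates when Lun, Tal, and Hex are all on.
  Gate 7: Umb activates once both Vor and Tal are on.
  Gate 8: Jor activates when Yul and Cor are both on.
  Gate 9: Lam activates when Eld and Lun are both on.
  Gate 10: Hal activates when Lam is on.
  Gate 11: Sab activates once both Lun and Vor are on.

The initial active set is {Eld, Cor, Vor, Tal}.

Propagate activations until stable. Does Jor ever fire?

Yes

Vor and Tal are on, so Umb activates (Gate 7).
Umb is on, so Yul activates (Gate 2).
Gate 8: Yul and Cor on → Jor on.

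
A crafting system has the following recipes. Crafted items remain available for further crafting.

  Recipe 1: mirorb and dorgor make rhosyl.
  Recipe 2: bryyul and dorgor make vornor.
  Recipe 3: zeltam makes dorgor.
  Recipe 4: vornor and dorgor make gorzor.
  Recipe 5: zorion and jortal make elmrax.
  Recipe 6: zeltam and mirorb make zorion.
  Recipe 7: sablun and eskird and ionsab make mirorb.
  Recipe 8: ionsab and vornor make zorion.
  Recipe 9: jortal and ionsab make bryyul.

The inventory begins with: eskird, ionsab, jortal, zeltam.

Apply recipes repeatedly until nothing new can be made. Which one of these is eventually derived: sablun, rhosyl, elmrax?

elmrax

jortal and ionsab → bryyul (Recipe 9).
zeltam → dorgor (Recipe 3).
bryyul and dorgor → vornor (Recipe 2).
Using Recipe 8, ionsab and vornor make zorion.
zorion and jortal → elmrax (Recipe 5).
rhosyl would need mirorb and dorgor (Recipe 1), but mirorb is never obtained. No rule produces sablun, and it is not given.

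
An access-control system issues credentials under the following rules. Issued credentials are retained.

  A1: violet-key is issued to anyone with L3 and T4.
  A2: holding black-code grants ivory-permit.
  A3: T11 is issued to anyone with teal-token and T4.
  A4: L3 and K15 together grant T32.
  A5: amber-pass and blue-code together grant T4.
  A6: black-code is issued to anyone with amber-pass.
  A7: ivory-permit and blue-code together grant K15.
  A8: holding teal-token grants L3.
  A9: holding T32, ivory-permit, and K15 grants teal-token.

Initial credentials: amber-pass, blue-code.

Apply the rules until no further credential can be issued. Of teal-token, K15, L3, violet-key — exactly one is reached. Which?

K15

Holding amber-pass grants black-code (A6).
Holding black-code grants ivory-permit (A2).
Holding ivory-permit and blue-code grants K15 (A7).
violet-key would need L3 and T4 (A1), but L3 is never granted. L3 would need teal-token (A8), but teal-token is never granted. teal-token would need T32, ivory-permit, and K15 (A9), but T32 is never granted.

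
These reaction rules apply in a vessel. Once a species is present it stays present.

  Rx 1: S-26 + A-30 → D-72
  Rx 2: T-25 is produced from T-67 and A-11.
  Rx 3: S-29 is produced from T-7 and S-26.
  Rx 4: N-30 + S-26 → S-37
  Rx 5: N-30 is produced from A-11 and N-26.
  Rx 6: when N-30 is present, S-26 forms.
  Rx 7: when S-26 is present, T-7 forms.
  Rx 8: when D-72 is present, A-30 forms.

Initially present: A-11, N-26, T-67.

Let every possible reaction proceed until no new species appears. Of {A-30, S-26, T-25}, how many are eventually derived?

2

T-67 and A-11 present → T-25 forms (Rx 2).
A-11 and N-26 present → N-30 forms (Rx 5).
N-30 present → S-26 forms (Rx 6).
A-30 would need D-72 (Rx 8), but D-72 never forms.
S-26: reached.
T-25: reached.
Reached: S-26 and T-25 — 2 of the 3.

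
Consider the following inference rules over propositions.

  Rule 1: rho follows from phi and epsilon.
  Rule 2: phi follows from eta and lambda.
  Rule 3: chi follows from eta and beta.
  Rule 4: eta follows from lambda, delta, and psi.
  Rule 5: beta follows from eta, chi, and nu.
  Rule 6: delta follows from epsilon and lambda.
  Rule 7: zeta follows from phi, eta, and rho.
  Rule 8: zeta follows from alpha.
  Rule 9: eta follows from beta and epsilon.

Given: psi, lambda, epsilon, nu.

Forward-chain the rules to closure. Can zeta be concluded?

Yes

epsilon and lambda hold, so delta follows (Rule 6).
From lambda, delta, and psi, Rule 4 gives eta.
From eta and lambda, Rule 2 gives phi.
From phi and epsilon, Rule 1 gives rho.
From phi, eta, and rho, Rule 7 gives zeta.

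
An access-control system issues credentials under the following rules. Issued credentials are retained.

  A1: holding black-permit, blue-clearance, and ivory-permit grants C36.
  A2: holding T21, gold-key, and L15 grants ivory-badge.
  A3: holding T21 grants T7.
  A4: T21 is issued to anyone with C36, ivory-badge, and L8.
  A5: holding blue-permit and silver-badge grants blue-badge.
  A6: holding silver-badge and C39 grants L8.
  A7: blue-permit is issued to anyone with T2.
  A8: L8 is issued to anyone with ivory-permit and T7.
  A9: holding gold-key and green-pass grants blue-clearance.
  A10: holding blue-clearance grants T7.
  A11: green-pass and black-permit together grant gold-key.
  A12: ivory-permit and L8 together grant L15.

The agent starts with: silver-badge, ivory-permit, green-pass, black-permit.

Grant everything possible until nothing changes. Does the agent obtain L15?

Holding green-pass and black-permit grants gold-key (A11).
Holding gold-key and green-pass grants blue-clearance (A9).
Holding blue-clearance grants T7 (A10).
Holding ivory-permit and T7 grants L8 (A8).
Holding ivory-permit and L8 grants L15 (A12).

Yes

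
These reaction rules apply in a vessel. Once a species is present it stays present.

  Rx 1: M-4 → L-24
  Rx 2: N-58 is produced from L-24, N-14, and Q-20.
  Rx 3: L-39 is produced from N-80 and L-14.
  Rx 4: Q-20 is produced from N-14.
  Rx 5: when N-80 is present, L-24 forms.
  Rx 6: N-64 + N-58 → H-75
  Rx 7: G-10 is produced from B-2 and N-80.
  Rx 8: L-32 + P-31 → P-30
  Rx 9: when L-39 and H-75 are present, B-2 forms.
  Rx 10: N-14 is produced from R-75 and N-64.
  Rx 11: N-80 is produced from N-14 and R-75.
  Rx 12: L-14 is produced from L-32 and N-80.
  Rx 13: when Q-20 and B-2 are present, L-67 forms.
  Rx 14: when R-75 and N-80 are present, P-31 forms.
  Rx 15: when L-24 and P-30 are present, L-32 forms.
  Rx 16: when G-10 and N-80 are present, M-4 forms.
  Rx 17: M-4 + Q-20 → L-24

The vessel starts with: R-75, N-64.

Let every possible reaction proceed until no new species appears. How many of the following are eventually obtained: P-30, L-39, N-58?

1

R-75 and N-64 present → N-14 forms (Rx 10).
N-14 present → Q-20 forms (Rx 4).
N-14 and R-75 present → N-80 forms (Rx 11).
N-80 present → L-24 forms (Rx 5).
L-24, N-14, and Q-20 present → N-58 forms (Rx 2).
P-30 would need L-32 and P-31 (Rx 8), but L-32 never forms.
L-39 would need N-80 and L-14 (Rx 3), but L-14 never forms.
N-58: reached.
Reached: N-58 — 1 of the 3.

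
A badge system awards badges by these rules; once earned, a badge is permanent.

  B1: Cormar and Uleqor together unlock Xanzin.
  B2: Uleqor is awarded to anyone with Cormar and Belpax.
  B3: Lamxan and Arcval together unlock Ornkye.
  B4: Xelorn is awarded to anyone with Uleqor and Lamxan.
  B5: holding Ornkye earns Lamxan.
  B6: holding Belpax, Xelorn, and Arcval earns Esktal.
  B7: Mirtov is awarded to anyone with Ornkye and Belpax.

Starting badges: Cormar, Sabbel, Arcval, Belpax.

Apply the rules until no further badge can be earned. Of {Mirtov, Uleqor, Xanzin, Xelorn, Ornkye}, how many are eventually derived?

With Cormar and Belpax, Uleqor is earned (B2).
With Cormar and Uleqor, Xanzin is earned (B1).
Mirtov would need Ornkye and Belpax (B7), but Ornkye is never earned.
Uleqor: reached.
Xanzin: reached.
Xelorn would need Uleqor and Lamxan (B4), but Lamxan is never earned.
Ornkye would need Lamxan and Arcval (B3), but Lamxan is never earned.
Reached: Uleqor and Xanzin — 2 of the 5.

2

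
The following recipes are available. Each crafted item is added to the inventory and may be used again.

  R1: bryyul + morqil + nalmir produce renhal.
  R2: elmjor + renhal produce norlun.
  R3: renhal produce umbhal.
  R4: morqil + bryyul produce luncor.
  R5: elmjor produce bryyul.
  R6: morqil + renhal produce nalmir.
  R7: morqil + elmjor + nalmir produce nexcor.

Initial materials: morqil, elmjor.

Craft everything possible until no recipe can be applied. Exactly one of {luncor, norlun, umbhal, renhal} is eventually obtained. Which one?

luncor

Using R5, elmjor makes bryyul.
morqil + bryyul → luncor (R4).
norlun would need elmjor and renhal (R2), but renhal is never obtained. umbhal would need renhal (R3), but renhal is never obtained. renhal would need bryyul, morqil, and nalmir (R1), but nalmir is never obtained.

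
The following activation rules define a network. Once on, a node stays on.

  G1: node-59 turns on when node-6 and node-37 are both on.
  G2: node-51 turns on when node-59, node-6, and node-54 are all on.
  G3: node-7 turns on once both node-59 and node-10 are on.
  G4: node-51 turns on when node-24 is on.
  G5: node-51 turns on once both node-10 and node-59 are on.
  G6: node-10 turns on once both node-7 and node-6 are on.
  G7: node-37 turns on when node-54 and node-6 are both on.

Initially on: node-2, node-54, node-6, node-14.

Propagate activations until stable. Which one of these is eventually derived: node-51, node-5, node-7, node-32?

node-51

node-54 and node-6 are on, so node-37 turns on (G7).
G1: node-6 and node-37 on → node-59 on.
node-59, node-6, and node-54 are on, so node-51 turns on (G2).
No rule produces node-32, and it is not given. node-7 would need node-59 and node-10 (G3), but node-10 never turns on. No rule produces node-5, and it is not given.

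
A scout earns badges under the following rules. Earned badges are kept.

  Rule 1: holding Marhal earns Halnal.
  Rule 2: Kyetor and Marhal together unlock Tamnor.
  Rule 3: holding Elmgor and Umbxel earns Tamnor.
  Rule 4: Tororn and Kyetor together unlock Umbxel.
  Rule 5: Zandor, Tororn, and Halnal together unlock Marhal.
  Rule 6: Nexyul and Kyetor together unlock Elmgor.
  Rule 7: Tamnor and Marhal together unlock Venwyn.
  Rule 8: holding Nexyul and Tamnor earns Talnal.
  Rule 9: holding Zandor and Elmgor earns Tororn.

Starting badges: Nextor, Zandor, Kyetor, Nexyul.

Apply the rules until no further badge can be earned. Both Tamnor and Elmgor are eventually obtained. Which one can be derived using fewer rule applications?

Elmgor: With Nexyul and Kyetor, Elmgor is earned (Rule 6). [1 rule application]
Tamnor: With Nexyul and Kyetor, Elmgor is earned (Rule 6). With Zandor and Elmgor, Tororn is earned (Rule 9). With Tororn and Kyetor, Umbxel is earned (Rule 4). With Elmgor and Umbxel, Tamnor is earned (Rule 3). [4 rule applications]
Elmgor needs fewer.

Elmgor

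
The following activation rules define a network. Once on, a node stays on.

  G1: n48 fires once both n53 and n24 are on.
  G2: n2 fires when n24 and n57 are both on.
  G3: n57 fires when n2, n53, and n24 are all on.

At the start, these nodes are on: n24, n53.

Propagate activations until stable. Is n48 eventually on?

G1: n53 and n24 on → n48 on.

Yes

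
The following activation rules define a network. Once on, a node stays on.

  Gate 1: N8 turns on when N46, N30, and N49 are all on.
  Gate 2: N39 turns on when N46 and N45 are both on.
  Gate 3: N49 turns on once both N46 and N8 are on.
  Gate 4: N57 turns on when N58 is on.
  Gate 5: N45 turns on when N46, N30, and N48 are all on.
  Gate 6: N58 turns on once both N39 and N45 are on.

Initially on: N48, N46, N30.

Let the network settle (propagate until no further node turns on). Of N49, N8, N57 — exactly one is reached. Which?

Gate 5: N46, N30, and N48 on → N45 on.
Gate 2: N46 and N45 on → N39 on.
Gate 6: N39 and N45 on → N58 on.
N58 is on, so N57 turns on (Gate 4).
N49 would need N46 and N8 (Gate 3), but N8 never turns on. N8 would need N46, N30, and N49 (Gate 1), but N49 never turns on.

N57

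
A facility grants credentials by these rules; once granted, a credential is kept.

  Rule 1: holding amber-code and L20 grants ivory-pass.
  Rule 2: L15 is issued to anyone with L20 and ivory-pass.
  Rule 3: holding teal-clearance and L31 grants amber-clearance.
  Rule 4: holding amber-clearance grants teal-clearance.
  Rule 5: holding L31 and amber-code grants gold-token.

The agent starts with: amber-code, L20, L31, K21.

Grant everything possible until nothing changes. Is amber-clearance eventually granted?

amber-clearance would need teal-clearance and L31 (Rule 3), but teal-clearance is never granted.

No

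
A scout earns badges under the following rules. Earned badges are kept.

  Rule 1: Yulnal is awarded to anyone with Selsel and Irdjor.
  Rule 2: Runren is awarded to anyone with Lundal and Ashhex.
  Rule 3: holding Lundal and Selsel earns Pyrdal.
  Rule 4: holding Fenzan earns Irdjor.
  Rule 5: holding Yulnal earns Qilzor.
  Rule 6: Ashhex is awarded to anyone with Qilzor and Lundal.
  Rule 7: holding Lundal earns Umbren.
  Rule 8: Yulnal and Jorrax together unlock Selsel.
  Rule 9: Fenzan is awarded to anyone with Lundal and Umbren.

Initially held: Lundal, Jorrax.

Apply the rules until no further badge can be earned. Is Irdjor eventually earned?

With Lundal, Umbren is earned (Rule 7).
With Lundal and Umbren, Fenzan is earned (Rule 9).
With Fenzan, Irdjor is earned (Rule 4).

Yes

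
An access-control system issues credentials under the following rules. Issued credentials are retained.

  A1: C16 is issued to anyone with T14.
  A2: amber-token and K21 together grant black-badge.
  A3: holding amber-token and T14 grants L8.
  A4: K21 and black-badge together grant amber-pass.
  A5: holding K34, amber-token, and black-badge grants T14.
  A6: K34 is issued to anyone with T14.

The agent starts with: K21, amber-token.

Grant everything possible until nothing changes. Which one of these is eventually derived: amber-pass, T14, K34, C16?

Holding amber-token and K21 grants black-badge (A2).
Holding K21 and black-badge grants amber-pass (A4).
C16 would need T14 (A1), but T14 is never granted. T14 would need K34, amber-token, and black-badge (A5), but K34 is never granted. K34 would need T14 (A6), but T14 is never granted.

amber-pass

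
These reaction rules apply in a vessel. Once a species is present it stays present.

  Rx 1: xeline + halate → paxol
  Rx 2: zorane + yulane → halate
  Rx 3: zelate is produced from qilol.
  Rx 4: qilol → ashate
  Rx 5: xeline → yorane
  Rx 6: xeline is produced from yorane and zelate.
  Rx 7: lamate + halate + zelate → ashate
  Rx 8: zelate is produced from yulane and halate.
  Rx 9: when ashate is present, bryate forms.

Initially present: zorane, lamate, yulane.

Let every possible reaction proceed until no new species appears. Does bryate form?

Yes

zorane and yulane present → halate forms (Rx 2).
yulane and halate present → zelate forms (Rx 8).
lamate, halate, and zelate present → ashate forms (Rx 7).
ashate present → bryate forms (Rx 9).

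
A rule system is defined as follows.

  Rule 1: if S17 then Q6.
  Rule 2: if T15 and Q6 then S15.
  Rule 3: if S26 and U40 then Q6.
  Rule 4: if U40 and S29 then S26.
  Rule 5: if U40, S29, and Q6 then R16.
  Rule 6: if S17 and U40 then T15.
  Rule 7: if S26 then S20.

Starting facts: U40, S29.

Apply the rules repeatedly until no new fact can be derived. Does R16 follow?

U40 and S29 hold, so S26 follows (Rule 4).
From S26 and U40, Rule 3 gives Q6.
From U40, S29, and Q6, Rule 5 gives R16.

Yes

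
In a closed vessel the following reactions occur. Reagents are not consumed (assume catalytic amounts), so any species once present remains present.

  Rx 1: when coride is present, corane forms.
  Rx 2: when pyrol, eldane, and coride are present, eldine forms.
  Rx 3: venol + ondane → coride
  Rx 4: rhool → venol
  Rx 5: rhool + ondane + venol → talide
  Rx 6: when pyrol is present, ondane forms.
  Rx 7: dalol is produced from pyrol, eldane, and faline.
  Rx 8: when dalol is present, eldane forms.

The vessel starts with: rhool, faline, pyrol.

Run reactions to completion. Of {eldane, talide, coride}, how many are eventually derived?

pyrol present → ondane forms (Rx 6).
rhool present → venol forms (Rx 4).
venol and ondane present → coride forms (Rx 3).
rhool, ondane, and venol present → talide forms (Rx 5).
eldane would need dalol (Rx 8), but dalol never forms.
talide: reached.
coride: reached.
Reached: talide and coride — 2 of the 3.

2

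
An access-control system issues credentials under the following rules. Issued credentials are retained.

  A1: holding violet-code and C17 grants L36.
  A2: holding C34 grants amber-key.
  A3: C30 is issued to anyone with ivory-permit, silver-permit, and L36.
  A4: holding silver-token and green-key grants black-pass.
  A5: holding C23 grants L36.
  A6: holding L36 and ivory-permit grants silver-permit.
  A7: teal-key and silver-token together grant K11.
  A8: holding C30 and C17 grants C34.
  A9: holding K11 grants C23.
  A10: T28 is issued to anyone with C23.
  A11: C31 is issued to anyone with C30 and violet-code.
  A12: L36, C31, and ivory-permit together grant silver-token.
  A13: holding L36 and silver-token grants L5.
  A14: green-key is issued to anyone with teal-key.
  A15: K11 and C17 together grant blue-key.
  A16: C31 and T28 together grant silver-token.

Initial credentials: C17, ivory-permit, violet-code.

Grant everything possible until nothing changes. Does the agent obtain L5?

Holding violet-code and C17 grants L36 (A1).
Holding L36 and ivory-permit grants silver-permit (A6).
Holding ivory-permit, silver-permit, and L36 grants C30 (A3).
Holding C30 and violet-code grants C31 (A11).
Holding L36, C31, and ivory-permit grants silver-token (A12).
Holding L36 and silver-token grants L5 (A13).

Yes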